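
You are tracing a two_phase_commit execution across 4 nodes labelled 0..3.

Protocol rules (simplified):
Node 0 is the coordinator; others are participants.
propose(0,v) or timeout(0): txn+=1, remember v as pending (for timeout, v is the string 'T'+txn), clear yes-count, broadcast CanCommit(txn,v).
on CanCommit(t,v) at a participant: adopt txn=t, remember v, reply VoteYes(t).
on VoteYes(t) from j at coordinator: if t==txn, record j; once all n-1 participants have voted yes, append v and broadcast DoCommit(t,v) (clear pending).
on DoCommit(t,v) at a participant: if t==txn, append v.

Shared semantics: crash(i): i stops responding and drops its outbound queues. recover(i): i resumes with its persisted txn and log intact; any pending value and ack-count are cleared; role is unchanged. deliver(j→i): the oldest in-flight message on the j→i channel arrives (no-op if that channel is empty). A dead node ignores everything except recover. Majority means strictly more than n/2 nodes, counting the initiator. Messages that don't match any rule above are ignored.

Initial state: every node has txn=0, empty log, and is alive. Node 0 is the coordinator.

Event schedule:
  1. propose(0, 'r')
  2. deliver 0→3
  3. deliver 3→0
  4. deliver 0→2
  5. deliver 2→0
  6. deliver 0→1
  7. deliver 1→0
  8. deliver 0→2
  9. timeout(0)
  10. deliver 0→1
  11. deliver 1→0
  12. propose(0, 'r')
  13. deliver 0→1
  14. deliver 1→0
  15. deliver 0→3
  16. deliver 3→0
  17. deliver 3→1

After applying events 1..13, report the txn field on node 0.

3

1. propose(0,'r'):  <0:coor t1 ->
2. deliver 0→3:  <3:part t1 ->
3. deliver 3→0:  nop
4. deliver 0→2:  <2:part t1 ->
5. deliver 2→0:  nop
6. deliver 0→1:  <1:part t1 ->
7. deliver 1→0:  <0:coor t1 r>
8. deliver 0→2:  <2:part t1 r>
9. timeout(0):  <0:coor t2 r>
10. deliver 0→1:  <1:part t1 r>
11. deliver 1→0:  nop
12. propose(0,'r'):  <0:coor t3 r>
13. deliver 0→1:  <1:part t2 r>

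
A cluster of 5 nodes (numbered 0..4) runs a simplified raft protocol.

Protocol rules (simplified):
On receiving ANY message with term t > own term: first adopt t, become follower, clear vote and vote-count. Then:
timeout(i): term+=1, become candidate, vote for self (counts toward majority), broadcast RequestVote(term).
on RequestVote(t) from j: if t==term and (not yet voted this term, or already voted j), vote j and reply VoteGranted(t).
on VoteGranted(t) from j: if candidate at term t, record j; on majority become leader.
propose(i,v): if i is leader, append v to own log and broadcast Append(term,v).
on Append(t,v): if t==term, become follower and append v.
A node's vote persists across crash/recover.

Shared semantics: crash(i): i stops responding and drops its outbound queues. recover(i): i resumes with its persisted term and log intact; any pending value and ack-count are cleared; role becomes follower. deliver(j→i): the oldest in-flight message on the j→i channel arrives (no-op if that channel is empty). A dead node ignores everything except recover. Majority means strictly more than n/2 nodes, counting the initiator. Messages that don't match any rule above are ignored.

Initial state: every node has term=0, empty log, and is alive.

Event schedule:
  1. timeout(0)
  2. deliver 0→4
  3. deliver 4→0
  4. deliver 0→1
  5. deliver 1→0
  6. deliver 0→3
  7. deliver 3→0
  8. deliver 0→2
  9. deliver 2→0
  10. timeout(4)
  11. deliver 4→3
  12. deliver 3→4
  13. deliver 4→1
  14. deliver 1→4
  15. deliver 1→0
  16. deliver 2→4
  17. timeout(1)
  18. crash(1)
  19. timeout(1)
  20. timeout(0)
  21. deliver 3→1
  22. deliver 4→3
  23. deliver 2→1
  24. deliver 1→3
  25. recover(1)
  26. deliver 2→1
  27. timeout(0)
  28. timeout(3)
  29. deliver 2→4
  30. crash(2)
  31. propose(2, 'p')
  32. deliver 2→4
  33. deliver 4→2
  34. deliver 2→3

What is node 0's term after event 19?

1

step 1 timeout(0): 0={cand,t=1,log=-}
step 2 deliver 0→4: 4={foll,t=1,log=-}
step 3 deliver 4→0: —
step 4 deliver 0→1: 1={foll,t=1,log=-}
step 5 deliver 1→0: 0={lead,t=1,log=-}
step 6 deliver 0→3: 3={foll,t=1,log=-}
step 7 deliver 3→0: —
step 8 deliver 0→2: 2={foll,t=1,log=-}
step 9 deliver 2→0: —
step 10 timeout(4): 4={cand,t=2,log=-}
step 11 deliver 4→3: 3={foll,t=2,log=-}
step 12 deliver 3→4: —
step 13 deliver 4→1: 1={foll,t=2,log=-}
step 14 deliver 1→4: 4={lead,t=2,log=-}
step 15 deliver 1→0: —
step 16 deliver 2→4: —
step 17 timeout(1): 1={cand,t=3,log=-}
step 18 crash(1): 1={✗cand,t=3,log=-}
step 19 timeout(1): —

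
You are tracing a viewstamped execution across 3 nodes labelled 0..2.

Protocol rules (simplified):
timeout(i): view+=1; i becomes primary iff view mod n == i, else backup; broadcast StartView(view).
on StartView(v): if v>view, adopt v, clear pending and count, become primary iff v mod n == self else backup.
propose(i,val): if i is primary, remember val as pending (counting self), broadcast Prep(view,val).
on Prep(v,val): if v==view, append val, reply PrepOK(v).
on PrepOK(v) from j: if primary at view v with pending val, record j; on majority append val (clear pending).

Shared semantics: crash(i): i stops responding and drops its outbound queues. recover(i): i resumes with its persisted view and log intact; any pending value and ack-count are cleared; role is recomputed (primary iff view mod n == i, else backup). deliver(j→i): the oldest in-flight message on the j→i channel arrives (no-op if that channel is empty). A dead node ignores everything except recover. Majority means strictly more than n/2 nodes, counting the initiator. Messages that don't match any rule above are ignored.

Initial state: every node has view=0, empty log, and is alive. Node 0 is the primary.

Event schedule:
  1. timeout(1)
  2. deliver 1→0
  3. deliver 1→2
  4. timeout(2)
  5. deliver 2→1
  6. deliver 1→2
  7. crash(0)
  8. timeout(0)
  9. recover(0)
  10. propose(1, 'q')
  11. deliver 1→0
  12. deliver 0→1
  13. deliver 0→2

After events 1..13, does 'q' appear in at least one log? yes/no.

step 1 timeout(1): 1={prim,v=1,log=-}
step 2 deliver 1→0: 0={back,v=1,log=-}
step 3 deliver 1→2: 2={back,v=1,log=-}
step 4 timeout(2): 2={prim,v=2,log=-}
step 5 deliver 2→1: 1={back,v=2,log=-}
step 6 deliver 1→2: —
step 7 crash(0): 0={✗back,v=1,log=-}
step 8 timeout(0): —
step 9 recover(0): 0={back,v=1,log=-}
step 10 propose(1,'q'): —
step 11 deliver 1→0: —
step 12 deliver 0→1: —
step 13 deliver 0→2: —

no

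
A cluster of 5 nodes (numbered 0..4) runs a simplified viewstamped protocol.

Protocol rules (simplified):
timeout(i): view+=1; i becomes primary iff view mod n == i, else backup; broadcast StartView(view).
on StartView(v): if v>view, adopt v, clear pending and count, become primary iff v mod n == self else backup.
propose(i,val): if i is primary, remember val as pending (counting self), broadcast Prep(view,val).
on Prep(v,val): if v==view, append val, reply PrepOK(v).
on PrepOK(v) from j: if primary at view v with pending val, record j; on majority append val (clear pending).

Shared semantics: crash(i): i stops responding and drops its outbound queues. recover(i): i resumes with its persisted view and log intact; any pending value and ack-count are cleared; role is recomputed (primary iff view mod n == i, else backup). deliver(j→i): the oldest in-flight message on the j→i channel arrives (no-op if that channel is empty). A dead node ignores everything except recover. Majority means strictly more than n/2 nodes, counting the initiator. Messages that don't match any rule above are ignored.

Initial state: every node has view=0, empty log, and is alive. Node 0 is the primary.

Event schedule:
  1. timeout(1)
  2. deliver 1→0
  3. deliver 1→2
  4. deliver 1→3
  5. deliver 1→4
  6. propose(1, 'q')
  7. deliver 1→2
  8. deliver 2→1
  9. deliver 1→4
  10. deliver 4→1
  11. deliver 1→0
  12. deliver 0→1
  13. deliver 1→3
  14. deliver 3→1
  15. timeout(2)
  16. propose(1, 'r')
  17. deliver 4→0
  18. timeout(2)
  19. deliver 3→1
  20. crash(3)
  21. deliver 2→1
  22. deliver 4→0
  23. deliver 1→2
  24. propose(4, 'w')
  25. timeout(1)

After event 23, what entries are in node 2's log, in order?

q

[1] timeout(1) → N1(prim v1 [-])
[2] deliver 1→0 → N0(back v1 [-])
[3] deliver 1→2 → N2(back v1 [-])
[4] deliver 1→3 → N3(back v1 [-])
[5] deliver 1→4 → N4(back v1 [-])
[6] propose(1,'q') → ∅
[7] deliver 1→2 → N2(back v1 [q])
[8] deliver 2→1 → ∅
[9] deliver 1→4 → N4(back v1 [q])
[10] deliver 4→1 → N1(prim v1 [q])
[11] deliver 1→0 → N0(back v1 [q])
[12] deliver 0→1 → ∅
[13] deliver 1→3 → N3(back v1 [q])
[14] deliver 3→1 → ∅
[15] timeout(2) → N2(prim v2 [q])
[16] propose(1,'r') → ∅
[17] deliver 4→0 → ∅
[18] timeout(2) → N2(back v3 [q])
[19] deliver 3→1 → ∅
[20] crash(3) → N3(✗back v1 [q])
[21] deliver 2→1 → N1(back v2 [q])
[22] deliver 4→0 → ∅
[23] deliver 1→2 → ∅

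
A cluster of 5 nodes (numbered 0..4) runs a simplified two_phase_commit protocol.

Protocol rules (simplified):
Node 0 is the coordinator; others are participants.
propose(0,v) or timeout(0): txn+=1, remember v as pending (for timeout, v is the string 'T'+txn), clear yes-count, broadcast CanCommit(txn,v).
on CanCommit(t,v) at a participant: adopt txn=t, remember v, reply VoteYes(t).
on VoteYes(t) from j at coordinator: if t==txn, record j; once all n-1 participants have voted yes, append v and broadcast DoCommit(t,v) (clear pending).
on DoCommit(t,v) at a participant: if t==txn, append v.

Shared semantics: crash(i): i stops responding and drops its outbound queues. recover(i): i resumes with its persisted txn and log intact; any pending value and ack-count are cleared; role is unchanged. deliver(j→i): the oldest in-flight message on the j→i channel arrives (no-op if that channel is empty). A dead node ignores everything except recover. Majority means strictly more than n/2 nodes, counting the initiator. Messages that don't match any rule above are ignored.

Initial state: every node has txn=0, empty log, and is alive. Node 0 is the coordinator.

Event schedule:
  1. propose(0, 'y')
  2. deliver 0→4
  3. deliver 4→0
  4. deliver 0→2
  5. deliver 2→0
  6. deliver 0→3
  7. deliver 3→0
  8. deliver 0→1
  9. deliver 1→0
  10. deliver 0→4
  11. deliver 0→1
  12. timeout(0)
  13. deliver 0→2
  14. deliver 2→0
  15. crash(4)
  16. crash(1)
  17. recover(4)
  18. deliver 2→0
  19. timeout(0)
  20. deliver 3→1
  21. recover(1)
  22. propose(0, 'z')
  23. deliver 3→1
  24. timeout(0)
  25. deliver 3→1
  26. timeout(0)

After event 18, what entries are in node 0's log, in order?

step 1 propose(0,'y'): 0={coor,t=1,log=-}
step 2 deliver 0→4: 4={part,t=1,log=-}
step 3 deliver 4→0: —
step 4 deliver 0→2: 2={part,t=1,log=-}
step 5 deliver 2→0: —
step 6 deliver 0→3: 3={part,t=1,log=-}
step 7 deliver 3→0: —
step 8 deliver 0→1: 1={part,t=1,log=-}
step 9 deliver 1→0: 0={coor,t=1,log=y}
step 10 deliver 0→4: 4={part,t=1,log=y}
step 11 deliver 0→1: 1={part,t=1,log=y}
step 12 timeout(0): 0={coor,t=2,log=y}
step 13 deliver 0→2: 2={part,t=1,log=y}
step 14 deliver 2→0: —
step 15 crash(4): 4={✗part,t=1,log=y}
step 16 crash(1): 1={✗part,t=1,log=y}
step 17 recover(4): 4={part,t=1,log=y}
step 18 deliver 2→0: —

y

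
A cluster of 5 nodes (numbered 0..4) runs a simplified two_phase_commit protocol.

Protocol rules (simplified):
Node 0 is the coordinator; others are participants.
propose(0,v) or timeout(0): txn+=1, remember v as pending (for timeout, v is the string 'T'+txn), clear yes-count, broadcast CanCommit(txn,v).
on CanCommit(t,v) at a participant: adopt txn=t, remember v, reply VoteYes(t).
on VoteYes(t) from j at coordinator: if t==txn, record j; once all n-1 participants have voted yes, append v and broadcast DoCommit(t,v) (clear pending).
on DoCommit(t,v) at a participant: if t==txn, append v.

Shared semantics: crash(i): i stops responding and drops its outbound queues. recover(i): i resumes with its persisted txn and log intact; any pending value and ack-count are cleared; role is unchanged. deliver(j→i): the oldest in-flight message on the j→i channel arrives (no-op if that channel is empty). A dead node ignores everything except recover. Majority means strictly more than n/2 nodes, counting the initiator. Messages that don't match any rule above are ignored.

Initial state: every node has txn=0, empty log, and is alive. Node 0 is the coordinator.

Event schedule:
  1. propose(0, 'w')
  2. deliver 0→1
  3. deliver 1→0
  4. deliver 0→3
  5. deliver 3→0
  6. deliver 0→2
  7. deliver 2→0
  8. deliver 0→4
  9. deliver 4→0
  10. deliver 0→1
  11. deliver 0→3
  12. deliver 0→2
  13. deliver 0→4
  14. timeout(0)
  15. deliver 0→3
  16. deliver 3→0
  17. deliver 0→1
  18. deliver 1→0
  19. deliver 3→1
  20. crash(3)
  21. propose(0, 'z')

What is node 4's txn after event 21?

1

1. propose(0,'w'):  <0:coor t1 ->
2. deliver 0→1:  <1:part t1 ->
3. deliver 1→0:  nop
4. deliver 0→3:  <3:part t1 ->
5. deliver 3→0:  nop
6. deliver 0→2:  <2:part t1 ->
7. deliver 2→0:  nop
8. deliver 0→4:  <4:part t1 ->
9. deliver 4→0:  <0:coor t1 w>
10. deliver 0→1:  <1:part t1 w>
11. deliver 0→3:  <3:part t1 w>
12. deliver 0→2:  <2:part t1 w>
13. deliver 0→4:  <4:part t1 w>
14. timeout(0):  <0:coor t2 w>
15. deliver 0→3:  <3:part t2 w>
16. deliver 3→0:  nop
17. deliver 0→1:  <1:part t2 w>
18. deliver 1→0:  nop
19. deliver 3→1:  nop
20. crash(3):  <3:✗part t2 w>
21. propose(0,'z'):  <0:coor t3 w>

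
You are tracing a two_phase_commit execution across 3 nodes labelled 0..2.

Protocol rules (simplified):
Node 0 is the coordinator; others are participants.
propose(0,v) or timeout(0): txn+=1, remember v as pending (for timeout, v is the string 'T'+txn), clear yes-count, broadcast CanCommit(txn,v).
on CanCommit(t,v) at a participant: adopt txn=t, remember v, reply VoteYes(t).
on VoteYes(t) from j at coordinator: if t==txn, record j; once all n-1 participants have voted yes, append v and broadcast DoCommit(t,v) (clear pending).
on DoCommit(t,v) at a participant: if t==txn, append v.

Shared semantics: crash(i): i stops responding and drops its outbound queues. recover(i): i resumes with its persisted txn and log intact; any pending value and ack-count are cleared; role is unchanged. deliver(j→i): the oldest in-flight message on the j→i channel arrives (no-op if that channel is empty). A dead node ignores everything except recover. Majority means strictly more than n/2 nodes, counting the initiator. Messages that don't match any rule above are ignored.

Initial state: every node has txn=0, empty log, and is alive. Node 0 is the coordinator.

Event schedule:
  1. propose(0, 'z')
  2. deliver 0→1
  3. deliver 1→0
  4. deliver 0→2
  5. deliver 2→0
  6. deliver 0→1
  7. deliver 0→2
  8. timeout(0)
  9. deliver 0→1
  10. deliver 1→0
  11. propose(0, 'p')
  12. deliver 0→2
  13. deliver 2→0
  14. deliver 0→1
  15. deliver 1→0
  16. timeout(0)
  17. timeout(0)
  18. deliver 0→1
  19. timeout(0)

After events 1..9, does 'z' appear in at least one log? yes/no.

yes

1. propose(0,'z'):  <0:coor t1 ->
2. deliver 0→1:  <1:part t1 ->
3. deliver 1→0:  nop
4. deliver 0→2:  <2:part t1 ->
5. deliver 2→0:  <0:coor t1 z>
6. deliver 0→1:  <1:part t1 z>
7. deliver 0→2:  <2:part t1 z>
8. timeout(0):  <0:coor t2 z>
9. deliver 0→1:  <1:part t2 z>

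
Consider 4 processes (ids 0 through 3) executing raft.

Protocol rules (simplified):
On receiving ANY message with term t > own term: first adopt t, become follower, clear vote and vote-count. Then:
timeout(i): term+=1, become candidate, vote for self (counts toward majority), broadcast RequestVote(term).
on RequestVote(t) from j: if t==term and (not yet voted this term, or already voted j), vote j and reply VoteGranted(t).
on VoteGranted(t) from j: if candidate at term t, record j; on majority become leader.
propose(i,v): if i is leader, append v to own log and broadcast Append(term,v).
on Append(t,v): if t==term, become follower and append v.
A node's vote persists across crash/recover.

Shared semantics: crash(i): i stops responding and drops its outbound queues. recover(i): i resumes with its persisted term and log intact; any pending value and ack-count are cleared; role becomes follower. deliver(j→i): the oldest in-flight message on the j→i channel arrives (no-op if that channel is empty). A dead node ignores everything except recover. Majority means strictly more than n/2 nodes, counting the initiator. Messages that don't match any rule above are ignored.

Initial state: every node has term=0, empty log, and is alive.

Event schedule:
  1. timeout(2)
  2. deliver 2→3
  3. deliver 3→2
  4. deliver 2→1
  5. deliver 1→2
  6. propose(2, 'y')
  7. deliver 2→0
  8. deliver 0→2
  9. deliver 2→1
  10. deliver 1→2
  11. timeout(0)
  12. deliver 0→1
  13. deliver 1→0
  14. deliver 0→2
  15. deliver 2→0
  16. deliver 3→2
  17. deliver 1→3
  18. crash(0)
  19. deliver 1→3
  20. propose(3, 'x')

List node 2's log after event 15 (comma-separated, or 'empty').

after 1 — timeout(2): n2:cand/t1/[-]
after 2 — deliver 2→3: n3:foll/t1/[-]
after 3 — deliver 3→2: ·
after 4 — deliver 2→1: n1:foll/t1/[-]
after 5 — deliver 1→2: n2:lead/t1/[-]
after 6 — propose(2,'y'): n2:lead/t1/[y]
after 7 — deliver 2→0: n0:foll/t1/[-]
after 8 — deliver 0→2: ·
after 9 — deliver 2→1: n1:foll/t1/[y]
after 10 — deliver 1→2: ·
after 11 — timeout(0): n0:cand/t2/[-]
after 12 — deliver 0→1: n1:foll/t2/[y]
after 13 — deliver 1→0: ·
after 14 — deliver 0→2: n2:foll/t2/[y]
after 15 — deliver 2→0: ·

y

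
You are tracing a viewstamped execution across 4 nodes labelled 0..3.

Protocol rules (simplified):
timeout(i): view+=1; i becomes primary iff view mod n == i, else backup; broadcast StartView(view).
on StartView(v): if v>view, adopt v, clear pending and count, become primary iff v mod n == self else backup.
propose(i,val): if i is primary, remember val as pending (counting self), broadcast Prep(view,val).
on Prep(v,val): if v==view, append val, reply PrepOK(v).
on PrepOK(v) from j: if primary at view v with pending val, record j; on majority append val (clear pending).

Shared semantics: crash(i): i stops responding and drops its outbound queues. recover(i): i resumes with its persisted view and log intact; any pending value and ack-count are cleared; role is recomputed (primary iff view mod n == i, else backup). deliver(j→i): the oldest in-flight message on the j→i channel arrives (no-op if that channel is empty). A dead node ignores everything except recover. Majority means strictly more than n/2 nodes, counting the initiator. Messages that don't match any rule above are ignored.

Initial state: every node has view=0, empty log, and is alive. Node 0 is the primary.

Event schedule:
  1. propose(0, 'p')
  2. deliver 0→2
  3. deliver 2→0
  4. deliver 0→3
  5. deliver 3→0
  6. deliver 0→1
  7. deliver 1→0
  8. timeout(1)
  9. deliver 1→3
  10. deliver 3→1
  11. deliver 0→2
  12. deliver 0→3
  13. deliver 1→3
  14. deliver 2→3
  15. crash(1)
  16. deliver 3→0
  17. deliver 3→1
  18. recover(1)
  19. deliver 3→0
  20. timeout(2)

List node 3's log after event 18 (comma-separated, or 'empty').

p

after 1 — propose(0,'p'): ·
after 2 — deliver 0→2: n2:back/v0/[p]
after 3 — deliver 2→0: ·
after 4 — deliver 0→3: n3:back/v0/[p]
after 5 — deliver 3→0: n0:prim/v0/[p]
after 6 — deliver 0→1: n1:back/v0/[p]
after 7 — deliver 1→0: ·
after 8 — timeout(1): n1:prim/v1/[p]
after 9 — deliver 1→3: n3:back/v1/[p]
after 10 — deliver 3→1: ·
after 11 — deliver 0→2: ·
after 12 — deliver 0→3: ·
after 13 — deliver 1→3: ·
after 14 — deliver 2→3: ·
after 15 — crash(1): n1:✗prim/v1/[p]
after 16 — deliver 3→0: ·
after 17 — deliver 3→1: ·
after 18 — recover(1): n1:prim/v1/[p]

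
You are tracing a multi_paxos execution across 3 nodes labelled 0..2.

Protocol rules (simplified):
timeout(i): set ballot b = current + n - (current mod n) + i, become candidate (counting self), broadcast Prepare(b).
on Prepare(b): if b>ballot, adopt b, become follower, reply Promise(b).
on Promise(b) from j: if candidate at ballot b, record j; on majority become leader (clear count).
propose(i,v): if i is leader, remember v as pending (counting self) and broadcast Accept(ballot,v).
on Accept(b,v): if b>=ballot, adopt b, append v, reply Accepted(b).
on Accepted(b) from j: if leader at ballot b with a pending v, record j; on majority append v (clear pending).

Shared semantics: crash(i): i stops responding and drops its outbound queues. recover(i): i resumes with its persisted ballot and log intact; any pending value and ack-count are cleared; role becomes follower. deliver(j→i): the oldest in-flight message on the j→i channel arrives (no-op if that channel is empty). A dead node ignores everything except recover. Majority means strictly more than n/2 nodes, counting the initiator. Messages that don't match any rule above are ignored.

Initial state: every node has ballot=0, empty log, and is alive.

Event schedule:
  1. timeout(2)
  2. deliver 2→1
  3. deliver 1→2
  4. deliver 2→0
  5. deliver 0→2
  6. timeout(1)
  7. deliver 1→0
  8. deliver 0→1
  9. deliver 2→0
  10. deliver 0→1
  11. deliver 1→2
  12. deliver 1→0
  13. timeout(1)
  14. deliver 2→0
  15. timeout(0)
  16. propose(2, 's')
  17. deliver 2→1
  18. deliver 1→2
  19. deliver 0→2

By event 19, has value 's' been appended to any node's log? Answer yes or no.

step 1 timeout(2): 2={cand,b=5,log=-}
step 2 deliver 2→1: 1={foll,b=5,log=-}
step 3 deliver 1→2: 2={lead,b=5,log=-}
step 4 deliver 2→0: 0={foll,b=5,log=-}
step 5 deliver 0→2: —
step 6 timeout(1): 1={cand,b=7,log=-}
step 7 deliver 1→0: 0={foll,b=7,log=-}
step 8 deliver 0→1: 1={lead,b=7,log=-}
step 9 deliver 2→0: —
step 10 deliver 0→1: —
step 11 deliver 1→2: 2={foll,b=7,log=-}
step 12 deliver 1→0: —
step 13 timeout(1): 1={cand,b=10,log=-}
step 14 deliver 2→0: —
step 15 timeout(0): 0={cand,b=9,log=-}
step 16 propose(2,'s'): —
step 17 deliver 2→1: —
step 18 deliver 1→2: 2={foll,b=10,log=-}
step 19 deliver 0→2: —

no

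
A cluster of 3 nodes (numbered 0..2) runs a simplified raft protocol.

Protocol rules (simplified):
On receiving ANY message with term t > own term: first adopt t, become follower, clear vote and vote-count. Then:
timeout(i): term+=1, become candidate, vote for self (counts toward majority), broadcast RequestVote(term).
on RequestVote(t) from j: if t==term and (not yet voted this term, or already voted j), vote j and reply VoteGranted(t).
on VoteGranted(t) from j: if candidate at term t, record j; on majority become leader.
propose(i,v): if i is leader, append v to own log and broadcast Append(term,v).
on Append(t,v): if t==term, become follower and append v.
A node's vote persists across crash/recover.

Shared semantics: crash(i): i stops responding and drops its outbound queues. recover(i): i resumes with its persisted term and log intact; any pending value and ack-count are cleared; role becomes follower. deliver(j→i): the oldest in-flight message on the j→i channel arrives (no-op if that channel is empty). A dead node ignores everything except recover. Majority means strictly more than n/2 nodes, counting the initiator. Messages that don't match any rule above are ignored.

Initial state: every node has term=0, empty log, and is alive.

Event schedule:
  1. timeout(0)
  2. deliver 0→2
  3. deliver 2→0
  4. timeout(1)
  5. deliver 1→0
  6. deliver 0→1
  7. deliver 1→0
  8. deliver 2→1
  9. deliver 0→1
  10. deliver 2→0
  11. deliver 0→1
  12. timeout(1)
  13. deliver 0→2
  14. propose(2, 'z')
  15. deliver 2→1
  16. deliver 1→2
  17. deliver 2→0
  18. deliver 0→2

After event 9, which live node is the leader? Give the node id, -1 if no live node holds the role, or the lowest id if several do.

0

e1 timeout(0): 0[cand,t=1,-]
e2 deliver 0→2: 2[foll,t=1,-]
e3 deliver 2→0: 0[lead,t=1,-]
e4 timeout(1): 1[cand,t=1,-]
e5 deliver 1→0: ·
e6 deliver 0→1: ·
e7 deliver 1→0: ·
e8 deliver 2→1: ·
e9 deliver 0→1: ·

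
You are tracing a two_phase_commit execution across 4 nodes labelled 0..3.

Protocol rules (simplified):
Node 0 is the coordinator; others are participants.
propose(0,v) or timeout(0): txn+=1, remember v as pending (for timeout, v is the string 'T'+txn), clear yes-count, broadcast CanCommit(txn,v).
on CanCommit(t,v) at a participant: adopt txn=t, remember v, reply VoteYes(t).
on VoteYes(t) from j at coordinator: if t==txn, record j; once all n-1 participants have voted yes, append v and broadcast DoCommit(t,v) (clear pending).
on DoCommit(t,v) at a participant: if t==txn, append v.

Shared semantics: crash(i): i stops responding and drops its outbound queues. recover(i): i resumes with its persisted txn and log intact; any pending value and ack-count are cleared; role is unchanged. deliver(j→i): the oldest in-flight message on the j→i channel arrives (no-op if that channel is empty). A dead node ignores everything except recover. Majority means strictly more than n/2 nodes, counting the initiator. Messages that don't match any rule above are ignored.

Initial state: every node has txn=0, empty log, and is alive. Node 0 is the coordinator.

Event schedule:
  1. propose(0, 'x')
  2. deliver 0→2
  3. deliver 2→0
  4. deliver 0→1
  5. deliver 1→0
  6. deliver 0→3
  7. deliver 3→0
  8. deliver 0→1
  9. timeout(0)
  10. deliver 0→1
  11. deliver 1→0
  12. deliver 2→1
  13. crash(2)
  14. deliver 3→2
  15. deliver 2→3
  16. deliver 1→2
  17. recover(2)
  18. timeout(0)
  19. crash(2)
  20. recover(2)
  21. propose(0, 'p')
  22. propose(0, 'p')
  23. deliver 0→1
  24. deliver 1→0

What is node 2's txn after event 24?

after 1 — propose(0,'x'): n0:coor/t1/[-]
after 2 — deliver 0→2: n2:part/t1/[-]
after 3 — deliver 2→0: ·
after 4 — deliver 0→1: n1:part/t1/[-]
after 5 — deliver 1→0: ·
after 6 — deliver 0→3: n3:part/t1/[-]
after 7 — deliver 3→0: n0:coor/t1/[x]
after 8 — deliver 0→1: n1:part/t1/[x]
after 9 — timeout(0): n0:coor/t2/[x]
after 10 — deliver 0→1: n1:part/t2/[x]
after 11 — deliver 1→0: ·
after 12 — deliver 2→1: ·
after 13 — crash(2): n2:✗part/t1/[-]
after 14 — deliver 3→2: ·
after 15 — deliver 2→3: ·
after 16 — deliver 1→2: ·
after 17 — recover(2): n2:part/t1/[-]
after 18 — timeout(0): n0:coor/t3/[x]
after 19 — crash(2): n2:✗part/t1/[-]
after 20 — recover(2): n2:part/t1/[-]
after 21 — propose(0,'p'): n0:coor/t4/[x]
after 22 — propose(0,'p'): n0:coor/t5/[x]
after 23 — deliver 0→1: n1:part/t3/[x]
after 24 — deliver 1→0: ·

1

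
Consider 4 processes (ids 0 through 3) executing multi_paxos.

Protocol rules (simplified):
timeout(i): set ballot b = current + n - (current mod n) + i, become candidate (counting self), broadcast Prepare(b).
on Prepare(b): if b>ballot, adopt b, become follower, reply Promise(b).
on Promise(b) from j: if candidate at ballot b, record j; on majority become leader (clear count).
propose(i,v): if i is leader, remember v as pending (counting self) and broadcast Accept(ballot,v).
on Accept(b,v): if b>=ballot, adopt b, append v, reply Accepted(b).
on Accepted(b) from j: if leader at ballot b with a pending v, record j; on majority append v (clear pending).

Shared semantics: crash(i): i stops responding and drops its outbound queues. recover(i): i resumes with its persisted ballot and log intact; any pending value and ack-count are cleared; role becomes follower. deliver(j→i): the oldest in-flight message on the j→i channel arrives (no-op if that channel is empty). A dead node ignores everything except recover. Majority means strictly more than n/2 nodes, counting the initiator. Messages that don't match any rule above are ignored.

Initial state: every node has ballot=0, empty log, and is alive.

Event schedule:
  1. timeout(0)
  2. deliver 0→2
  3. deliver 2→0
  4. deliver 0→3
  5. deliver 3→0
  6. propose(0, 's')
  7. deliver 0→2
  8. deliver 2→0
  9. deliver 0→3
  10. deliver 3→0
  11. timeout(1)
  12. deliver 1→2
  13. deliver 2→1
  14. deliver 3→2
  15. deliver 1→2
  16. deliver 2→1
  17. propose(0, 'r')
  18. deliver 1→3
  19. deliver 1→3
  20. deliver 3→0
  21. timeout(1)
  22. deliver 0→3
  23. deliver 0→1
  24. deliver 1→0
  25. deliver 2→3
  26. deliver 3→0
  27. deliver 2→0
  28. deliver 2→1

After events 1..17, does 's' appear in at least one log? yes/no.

yes

1. timeout(0):  <0:cand b4 ->
2. deliver 0→2:  <2:foll b4 ->
3. deliver 2→0:  nop
4. deliver 0→3:  <3:foll b4 ->
5. deliver 3→0:  <0:lead b4 ->
6. propose(0,'s'):  nop
7. deliver 0→2:  <2:foll b4 s>
8. deliver 2→0:  nop
9. deliver 0→3:  <3:foll b4 s>
10. deliver 3→0:  <0:lead b4 s>
11. timeout(1):  <1:cand b5 ->
12. deliver 1→2:  <2:foll b5 s>
13. deliver 2→1:  nop
14. deliver 3→2:  nop
15. deliver 1→2:  nop
16. deliver 2→1:  nop
17. propose(0,'r'):  nop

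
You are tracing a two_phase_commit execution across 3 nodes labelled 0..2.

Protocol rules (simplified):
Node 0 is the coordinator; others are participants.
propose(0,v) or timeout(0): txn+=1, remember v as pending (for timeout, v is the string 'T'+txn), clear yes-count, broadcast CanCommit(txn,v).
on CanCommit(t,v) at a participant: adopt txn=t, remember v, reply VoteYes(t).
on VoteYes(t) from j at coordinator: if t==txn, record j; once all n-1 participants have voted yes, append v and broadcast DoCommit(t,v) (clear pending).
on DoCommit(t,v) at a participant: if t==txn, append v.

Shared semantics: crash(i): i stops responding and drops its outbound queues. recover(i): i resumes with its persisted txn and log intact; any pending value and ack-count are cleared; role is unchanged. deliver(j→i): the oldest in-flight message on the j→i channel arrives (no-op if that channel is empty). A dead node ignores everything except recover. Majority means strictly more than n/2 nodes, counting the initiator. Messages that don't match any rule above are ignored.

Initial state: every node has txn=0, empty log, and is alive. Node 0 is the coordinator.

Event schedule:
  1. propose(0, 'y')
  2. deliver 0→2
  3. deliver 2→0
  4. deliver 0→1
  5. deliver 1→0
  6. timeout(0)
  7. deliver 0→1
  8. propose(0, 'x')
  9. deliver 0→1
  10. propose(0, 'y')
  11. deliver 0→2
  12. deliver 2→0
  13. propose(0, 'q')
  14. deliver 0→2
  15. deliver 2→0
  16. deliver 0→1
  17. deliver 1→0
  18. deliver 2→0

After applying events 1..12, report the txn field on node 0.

after 1 — propose(0,'y'): n0:coor/t1/[-]
after 2 — deliver 0→2: n2:part/t1/[-]
after 3 — deliver 2→0: ·
after 4 — deliver 0→1: n1:part/t1/[-]
after 5 — deliver 1→0: n0:coor/t1/[y]
after 6 — timeout(0): n0:coor/t2/[y]
after 7 — deliver 0→1: n1:part/t1/[y]
after 8 — propose(0,'x'): n0:coor/t3/[y]
after 9 — deliver 0→1: n1:part/t2/[y]
after 10 — propose(0,'y'): n0:coor/t4/[y]
after 11 — deliver 0→2: n2:part/t1/[y]
after 12 — deliver 2→0: ·

4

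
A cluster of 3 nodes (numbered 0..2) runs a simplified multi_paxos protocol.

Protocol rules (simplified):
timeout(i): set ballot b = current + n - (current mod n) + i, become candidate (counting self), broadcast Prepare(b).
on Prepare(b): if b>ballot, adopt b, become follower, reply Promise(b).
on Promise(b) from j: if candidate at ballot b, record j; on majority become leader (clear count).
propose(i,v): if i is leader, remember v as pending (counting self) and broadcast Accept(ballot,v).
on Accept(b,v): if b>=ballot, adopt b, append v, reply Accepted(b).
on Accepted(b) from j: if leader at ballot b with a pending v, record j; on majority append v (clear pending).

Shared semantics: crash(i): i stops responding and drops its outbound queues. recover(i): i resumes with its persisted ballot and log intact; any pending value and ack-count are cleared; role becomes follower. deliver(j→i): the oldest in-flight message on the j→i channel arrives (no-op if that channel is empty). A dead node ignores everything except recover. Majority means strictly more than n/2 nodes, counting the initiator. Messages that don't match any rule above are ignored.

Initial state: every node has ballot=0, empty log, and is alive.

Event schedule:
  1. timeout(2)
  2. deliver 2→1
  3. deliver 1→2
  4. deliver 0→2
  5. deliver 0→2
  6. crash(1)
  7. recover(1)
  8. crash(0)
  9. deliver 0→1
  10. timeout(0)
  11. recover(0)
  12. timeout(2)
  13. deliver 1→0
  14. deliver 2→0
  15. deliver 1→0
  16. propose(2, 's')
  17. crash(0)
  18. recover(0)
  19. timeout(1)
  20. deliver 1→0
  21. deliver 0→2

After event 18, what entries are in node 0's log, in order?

empty

[1] timeout(2) → N2(cand b5 [-])
[2] deliver 2→1 → N1(foll b5 [-])
[3] deliver 1→2 → N2(lead b5 [-])
[4] deliver 0→2 → ∅
[5] deliver 0→2 → ∅
[6] crash(1) → N1(✗foll b5 [-])
[7] recover(1) → N1(foll b5 [-])
[8] crash(0) → N0(✗foll b0 [-])
[9] deliver 0→1 → ∅
[10] timeout(0) → ∅
[11] recover(0) → N0(foll b0 [-])
[12] timeout(2) → N2(cand b8 [-])
[13] deliver 1→0 → ∅
[14] deliver 2→0 → N0(foll b5 [-])
[15] deliver 1→0 → ∅
[16] propose(2,'s') → ∅
[17] crash(0) → N0(✗foll b5 [-])
[18] recover(0) → N0(foll b5 [-])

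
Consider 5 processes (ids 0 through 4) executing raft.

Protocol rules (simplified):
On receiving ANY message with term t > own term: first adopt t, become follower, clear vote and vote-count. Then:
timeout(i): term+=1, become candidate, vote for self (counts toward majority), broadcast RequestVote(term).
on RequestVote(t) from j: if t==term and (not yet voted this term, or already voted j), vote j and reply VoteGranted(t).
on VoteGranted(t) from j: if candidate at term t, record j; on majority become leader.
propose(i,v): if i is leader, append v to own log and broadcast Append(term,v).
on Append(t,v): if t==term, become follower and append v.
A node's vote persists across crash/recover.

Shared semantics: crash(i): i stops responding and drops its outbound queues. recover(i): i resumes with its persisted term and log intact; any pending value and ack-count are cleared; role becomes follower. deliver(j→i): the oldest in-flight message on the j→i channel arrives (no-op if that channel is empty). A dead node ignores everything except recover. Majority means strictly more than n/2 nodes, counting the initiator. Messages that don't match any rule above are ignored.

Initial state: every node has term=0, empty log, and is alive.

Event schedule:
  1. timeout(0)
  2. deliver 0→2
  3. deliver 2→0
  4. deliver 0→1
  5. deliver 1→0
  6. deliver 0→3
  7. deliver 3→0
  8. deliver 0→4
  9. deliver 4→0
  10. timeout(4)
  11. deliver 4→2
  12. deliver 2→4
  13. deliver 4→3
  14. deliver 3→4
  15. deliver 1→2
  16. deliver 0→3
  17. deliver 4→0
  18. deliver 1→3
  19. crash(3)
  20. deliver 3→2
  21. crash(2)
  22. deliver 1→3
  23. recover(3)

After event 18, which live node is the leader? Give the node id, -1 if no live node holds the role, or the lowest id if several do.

step 1 timeout(0): 0={cand,t=1,log=-}
step 2 deliver 0→2: 2={foll,t=1,log=-}
step 3 deliver 2→0: —
step 4 deliver 0→1: 1={foll,t=1,log=-}
step 5 deliver 1→0: 0={lead,t=1,log=-}
step 6 deliver 0→3: 3={foll,t=1,log=-}
step 7 deliver 3→0: —
step 8 deliver 0→4: 4={foll,t=1,log=-}
step 9 deliver 4→0: —
step 10 timeout(4): 4={cand,t=2,log=-}
step 11 deliver 4→2: 2={foll,t=2,log=-}
step 12 deliver 2→4: —
step 13 deliver 4→3: 3={foll,t=2,log=-}
step 14 deliver 3→4: 4={lead,t=2,log=-}
step 15 deliver 1→2: —
step 16 deliver 0→3: —
step 17 deliver 4→0: 0={foll,t=2,log=-}
step 18 deliver 1→3: —

4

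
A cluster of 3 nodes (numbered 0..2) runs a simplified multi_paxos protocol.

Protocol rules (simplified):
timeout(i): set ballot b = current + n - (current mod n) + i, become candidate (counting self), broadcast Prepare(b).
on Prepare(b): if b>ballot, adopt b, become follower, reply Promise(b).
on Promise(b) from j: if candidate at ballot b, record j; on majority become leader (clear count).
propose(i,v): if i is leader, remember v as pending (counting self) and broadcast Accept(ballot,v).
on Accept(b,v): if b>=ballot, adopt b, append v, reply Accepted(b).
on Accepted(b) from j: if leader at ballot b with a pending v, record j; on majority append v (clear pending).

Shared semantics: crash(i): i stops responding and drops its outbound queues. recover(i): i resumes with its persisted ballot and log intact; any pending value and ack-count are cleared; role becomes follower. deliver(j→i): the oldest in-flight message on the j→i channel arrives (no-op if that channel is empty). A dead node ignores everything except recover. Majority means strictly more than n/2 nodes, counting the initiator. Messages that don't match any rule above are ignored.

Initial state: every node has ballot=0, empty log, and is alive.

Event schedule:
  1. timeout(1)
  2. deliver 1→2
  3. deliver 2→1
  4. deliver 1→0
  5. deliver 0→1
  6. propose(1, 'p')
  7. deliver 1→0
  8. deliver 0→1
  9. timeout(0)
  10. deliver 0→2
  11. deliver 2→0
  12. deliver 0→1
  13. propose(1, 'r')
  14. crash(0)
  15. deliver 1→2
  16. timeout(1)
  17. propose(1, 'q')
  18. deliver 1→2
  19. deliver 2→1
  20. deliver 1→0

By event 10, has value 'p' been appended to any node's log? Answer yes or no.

yes

step 1 timeout(1): 1={cand,b=4,log=-}
step 2 deliver 1→2: 2={foll,b=4,log=-}
step 3 deliver 2→1: 1={lead,b=4,log=-}
step 4 deliver 1→0: 0={foll,b=4,log=-}
step 5 deliver 0→1: —
step 6 propose(1,'p'): —
step 7 deliver 1→0: 0={foll,b=4,log=p}
step 8 deliver 0→1: 1={lead,b=4,log=p}
step 9 timeout(0): 0={cand,b=6,log=p}
step 10 deliver 0→2: 2={foll,b=6,log=-}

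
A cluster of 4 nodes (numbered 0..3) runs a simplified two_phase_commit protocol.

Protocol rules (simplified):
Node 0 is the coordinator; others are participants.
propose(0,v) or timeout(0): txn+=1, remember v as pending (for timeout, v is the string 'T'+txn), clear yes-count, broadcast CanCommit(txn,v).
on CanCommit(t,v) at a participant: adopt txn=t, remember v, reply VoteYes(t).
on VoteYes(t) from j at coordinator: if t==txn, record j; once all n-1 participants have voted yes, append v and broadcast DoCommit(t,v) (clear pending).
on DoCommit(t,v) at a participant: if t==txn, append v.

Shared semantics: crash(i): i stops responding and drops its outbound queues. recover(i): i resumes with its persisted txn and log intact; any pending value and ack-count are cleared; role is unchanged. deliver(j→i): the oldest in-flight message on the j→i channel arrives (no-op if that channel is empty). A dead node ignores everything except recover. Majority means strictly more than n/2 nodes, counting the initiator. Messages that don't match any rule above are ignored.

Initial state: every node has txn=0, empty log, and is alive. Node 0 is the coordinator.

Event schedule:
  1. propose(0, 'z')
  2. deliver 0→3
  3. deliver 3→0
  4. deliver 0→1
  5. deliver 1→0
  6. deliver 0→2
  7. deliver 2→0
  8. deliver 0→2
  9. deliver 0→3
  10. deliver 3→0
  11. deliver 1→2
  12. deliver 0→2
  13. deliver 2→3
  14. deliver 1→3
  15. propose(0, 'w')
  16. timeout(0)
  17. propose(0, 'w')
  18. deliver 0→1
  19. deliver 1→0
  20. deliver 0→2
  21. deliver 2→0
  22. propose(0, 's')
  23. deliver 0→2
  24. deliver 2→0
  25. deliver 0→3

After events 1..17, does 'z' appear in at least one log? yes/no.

e1 propose(0,'z'): 0[coor,t=1,-]
e2 deliver 0→3: 3[part,t=1,-]
e3 deliver 3→0: ·
e4 deliver 0→1: 1[part,t=1,-]
e5 deliver 1→0: ·
e6 deliver 0→2: 2[part,t=1,-]
e7 deliver 2→0: 0[coor,t=1,z]
e8 deliver 0→2: 2[part,t=1,z]
e9 deliver 0→3: 3[part,t=1,z]
e10 deliver 3→0: ·
e11 deliver 1→2: ·
e12 deliver 0→2: ·
e13 deliver 2→3: ·
e14 deliver 1→3: ·
e15 propose(0,'w'): 0[coor,t=2,z]
e16 timeout(0): 0[coor,t=3,z]
e17 propose(0,'w'): 0[coor,t=4,z]

yes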